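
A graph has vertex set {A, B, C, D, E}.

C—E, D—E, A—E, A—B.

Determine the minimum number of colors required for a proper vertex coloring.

2

A and B are adjacent, so at least 2 colors are needed.
A valid assignment using 2 colors: A=2, B=1, C=2, D=2, E=1. Every edge joins two different colors.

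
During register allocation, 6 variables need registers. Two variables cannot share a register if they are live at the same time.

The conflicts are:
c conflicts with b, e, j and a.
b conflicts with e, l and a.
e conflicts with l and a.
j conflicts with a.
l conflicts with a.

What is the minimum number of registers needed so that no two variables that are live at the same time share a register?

b, e, l, a pairwise conflict, so at least 4 registers are needed.
Using 4 registers: c=3, b=4, e=2, j=2, l=3, a=1. No two conflicting variables share a register.

4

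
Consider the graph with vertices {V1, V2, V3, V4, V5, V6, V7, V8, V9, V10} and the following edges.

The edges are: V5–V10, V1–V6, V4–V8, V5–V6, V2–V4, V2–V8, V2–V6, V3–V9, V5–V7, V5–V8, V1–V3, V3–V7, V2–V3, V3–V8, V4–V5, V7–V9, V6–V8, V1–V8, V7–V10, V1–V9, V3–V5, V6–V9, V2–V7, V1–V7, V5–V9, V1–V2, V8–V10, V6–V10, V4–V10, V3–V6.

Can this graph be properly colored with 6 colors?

Yes

The chromatic number is 5. V1, V2, V3, V6, V8 are mutually adjacent (a clique of size 5), so at least 5 colors are needed.
5 colors suffice: V1=3, V2=5, V3=4, V4=2, V5=3, V6=2, V7=1, V8=1, V9=5, V10=4.
Since 6 ≥ 5, a proper 6-coloring certainly exists.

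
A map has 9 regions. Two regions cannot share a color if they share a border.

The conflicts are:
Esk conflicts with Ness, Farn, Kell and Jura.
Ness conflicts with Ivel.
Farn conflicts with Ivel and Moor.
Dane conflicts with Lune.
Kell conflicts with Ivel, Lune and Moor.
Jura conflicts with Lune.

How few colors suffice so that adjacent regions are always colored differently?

Esk and Ness conflict, so at least 2 colors are needed.
2 colors suffice: color 1 → {Esk, Ivel, Lune, Moor}; color 2 → {Ness, Farn, Dane, Kell, Jura}. No two conflicting regions share a color.

2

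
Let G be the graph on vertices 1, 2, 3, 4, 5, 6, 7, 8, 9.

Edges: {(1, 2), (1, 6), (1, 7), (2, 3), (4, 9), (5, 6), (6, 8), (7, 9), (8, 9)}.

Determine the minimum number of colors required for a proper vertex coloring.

3

The cycle 7-9-8-6-1-7 has odd length 5, so it cannot be 2-colored; at least 3 colors are needed.
3 colors suffice: color red → {2, 6, 9}; color blue → {1, 3, 4, 5, 8}; color green → {7}. Each edge has distinct colors on its endpoints.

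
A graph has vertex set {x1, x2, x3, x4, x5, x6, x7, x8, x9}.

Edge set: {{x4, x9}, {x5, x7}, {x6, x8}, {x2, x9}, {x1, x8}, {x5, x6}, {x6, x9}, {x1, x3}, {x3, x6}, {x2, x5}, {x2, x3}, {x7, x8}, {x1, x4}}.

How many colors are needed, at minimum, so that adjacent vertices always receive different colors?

The cycle x6-x8-x1-x4-x9-x6 has odd length 5, so it cannot be 2-colored; at least 3 colors are needed.
One proper 3-coloring: x1=1, x2=1, x3=2, x4=3, x5=2, x6=1, x7=1, x8=2, x9=2. Every edge joins two different colors.

3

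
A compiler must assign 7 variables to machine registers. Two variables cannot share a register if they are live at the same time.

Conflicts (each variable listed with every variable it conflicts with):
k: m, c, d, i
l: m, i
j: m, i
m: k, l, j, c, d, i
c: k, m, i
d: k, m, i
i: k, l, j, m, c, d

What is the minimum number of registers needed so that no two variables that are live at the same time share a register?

4

k, m, c, i are mutually in conflict, so at least 4 registers are needed.
4 registers suffice: register 1 → {m}; register 2 → {i}; register 3 → {k, l, j}; register 4 → {c, d}. Every pair that conflicts lands in different registers.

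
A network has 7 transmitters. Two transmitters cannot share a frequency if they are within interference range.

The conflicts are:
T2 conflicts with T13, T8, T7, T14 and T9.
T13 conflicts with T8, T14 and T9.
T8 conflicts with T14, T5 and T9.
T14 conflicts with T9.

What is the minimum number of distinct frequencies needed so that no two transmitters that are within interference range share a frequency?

T2, T13, T8, T14, T9 are mutually in conflict, so at least 5 frequencies are needed.
A valid assignment using 5 frequencies: T2=2, T13=4, T8=1, T7=1, T14=5, T5=2, T9=3. Each listed conflict is separated.

5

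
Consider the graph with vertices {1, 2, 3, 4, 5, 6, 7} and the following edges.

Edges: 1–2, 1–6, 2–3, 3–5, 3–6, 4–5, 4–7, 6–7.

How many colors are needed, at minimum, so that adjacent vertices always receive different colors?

The cycle 6-7-4-5-3-6 has odd length 5, so it cannot be 2-colored; at least 3 colors are needed.
One proper 3-coloring: 1=b, 2=a, 3=b, 4=a, 5=c, 6=a, 7=b. No two adjacent vertices share a color.

3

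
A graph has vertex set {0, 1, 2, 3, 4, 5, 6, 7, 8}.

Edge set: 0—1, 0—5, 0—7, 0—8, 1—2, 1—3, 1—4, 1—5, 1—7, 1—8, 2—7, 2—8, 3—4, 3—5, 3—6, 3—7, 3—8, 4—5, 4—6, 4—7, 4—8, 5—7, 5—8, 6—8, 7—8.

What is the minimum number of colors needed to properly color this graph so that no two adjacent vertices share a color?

6

1, 3, 4, 5, 7, 8 are mutually adjacent (a clique of size 6), so at least 6 colors are needed.
6 colors suffice: color a → {8}; color b → {6, 7}; color c → {1}; color d → {0, 2, 3}; color e → {4}; color f → {5}. No two adjacent vertices share a color.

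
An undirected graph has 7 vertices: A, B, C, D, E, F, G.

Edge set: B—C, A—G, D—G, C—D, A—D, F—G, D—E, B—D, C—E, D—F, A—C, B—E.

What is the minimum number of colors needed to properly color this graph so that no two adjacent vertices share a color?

B, C, D, E are pairwise adjacent (a clique of size 4), so at least 4 colors are needed.
One proper 4-coloring: A=green, B=green, C=blue, D=red, E=yellow, F=green, G=blue. Each edge has distinct colors on its endpoints.

4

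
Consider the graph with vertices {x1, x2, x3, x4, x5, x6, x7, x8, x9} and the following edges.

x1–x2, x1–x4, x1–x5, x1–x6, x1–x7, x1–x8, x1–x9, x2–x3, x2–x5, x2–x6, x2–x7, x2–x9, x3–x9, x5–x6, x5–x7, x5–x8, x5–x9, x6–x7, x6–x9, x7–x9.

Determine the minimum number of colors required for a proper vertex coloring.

x1, x2, x5, x6, x7, x9 form a clique, so at least 6 colors are needed.
6 colors suffice: color 1 → {x1, x3}; color 2 → {x2, x4, x8}; color 3 → {x5}; color 4 → {x9}; color 5 → {x6}; color 6 → {x7}. Each edge has distinct colors on its endpoints.

6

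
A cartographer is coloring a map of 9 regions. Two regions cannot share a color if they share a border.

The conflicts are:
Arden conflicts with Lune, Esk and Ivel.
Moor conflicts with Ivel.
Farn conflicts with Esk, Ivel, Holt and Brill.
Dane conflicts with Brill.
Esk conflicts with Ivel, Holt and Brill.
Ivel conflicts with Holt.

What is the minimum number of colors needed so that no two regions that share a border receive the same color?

Farn, Esk, Ivel, Holt pairwise conflict, so at least 4 colors are needed.
4 colors suffice: color 1 → {Moor, Lune, Dane, Esk}; color 2 → {Ivel, Brill}; color 3 → {Arden, Farn}; color 4 → {Holt}. Every pair that conflicts lands in different colors.

4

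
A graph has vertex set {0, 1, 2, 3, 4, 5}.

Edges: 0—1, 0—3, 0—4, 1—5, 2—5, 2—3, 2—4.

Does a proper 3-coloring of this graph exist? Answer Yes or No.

The chromatic number is 3. The cycle 0-3-2-5-1-0 has odd length 5, so it cannot be 2-colored; at least 3 colors are needed.
3 colors suffice: 0=red, 1=green, 2=red, 3=blue, 4=blue, 5=blue.
That is already a proper 3-coloring.

Yes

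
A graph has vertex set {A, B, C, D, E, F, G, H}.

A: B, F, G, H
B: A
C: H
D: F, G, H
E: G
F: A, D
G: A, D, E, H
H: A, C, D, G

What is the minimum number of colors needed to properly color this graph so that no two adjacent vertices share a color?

3

D, G, H are pairwise adjacent, so at least 3 colors are needed.
A valid assignment using 3 colors: A=1, B=2, C=1, D=1, E=1, F=2, G=2, H=3. Each edge has distinct colors on its endpoints.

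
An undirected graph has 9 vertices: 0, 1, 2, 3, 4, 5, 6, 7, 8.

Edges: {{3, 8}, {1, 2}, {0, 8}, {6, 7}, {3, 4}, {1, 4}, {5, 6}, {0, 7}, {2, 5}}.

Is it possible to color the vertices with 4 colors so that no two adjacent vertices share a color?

The chromatic number is 3. The cycle 2-1-4-3-8-0-7-6-5-2 has odd length 9, so it cannot be 2-colored; at least 3 colors are needed.
3 colors suffice: color red → {2, 4, 6, 8}; color blue → {1, 3, 5, 7}; color green → {0}.
Since 4 ≥ 3, a proper 4-coloring certainly exists.

Yes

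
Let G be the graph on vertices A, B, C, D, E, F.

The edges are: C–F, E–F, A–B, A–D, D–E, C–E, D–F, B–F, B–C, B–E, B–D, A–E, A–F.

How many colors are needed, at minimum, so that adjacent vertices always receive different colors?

A, B, D, E, F form a clique, so at least 5 colors are needed.
5 colors suffice: color 1 → {E}; color 2 → {F}; color 3 → {B}; color 4 → {A, C}; color 5 → {D}. No two adjacent vertices share a color.

5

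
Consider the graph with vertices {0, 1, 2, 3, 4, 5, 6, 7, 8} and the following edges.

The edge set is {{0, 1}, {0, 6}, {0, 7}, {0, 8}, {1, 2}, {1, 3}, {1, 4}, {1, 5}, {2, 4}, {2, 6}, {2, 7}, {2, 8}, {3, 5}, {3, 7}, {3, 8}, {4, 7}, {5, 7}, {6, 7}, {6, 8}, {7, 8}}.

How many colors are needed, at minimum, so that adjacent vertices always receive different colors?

0, 6, 7, 8 are pairwise adjacent (a clique of size 4), so at least 4 colors are needed.
4 colors suffice: 0=blue, 1=red, 2=blue, 3=blue, 4=green, 5=green, 6=yellow, 7=red, 8=green. No two adjacent vertices share a color.

4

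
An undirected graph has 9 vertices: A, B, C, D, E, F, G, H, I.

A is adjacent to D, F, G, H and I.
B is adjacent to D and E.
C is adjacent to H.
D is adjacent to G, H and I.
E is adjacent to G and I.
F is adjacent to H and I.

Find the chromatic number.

A, F, I form a triangle, so at least 3 colors are needed.
3 colors suffice: A=1, B=3, C=1, D=2, E=1, F=2, G=3, H=3, I=3. Every edge joins two different colors.

3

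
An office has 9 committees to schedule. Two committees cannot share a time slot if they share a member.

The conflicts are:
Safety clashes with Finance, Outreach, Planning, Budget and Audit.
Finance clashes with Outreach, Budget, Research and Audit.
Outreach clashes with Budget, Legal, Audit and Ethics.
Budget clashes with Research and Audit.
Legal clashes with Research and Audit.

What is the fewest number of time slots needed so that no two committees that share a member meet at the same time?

Safety, Finance, Outreach, Budget, Audit are mutually in conflict, so at least 5 time slots are needed.
5 time slots suffice: Safety=3, Finance=2, Outreach=1, Planning=1, Budget=4, Legal=2, Research=1, Audit=5, Ethics=2. No two conflicting committees share a time slot.

5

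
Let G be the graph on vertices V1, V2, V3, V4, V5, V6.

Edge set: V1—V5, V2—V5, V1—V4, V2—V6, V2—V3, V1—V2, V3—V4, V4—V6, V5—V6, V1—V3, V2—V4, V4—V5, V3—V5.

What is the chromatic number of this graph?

5

V1, V2, V3, V4, V5 are mutually adjacent (a clique of size 5), so at least 5 colors are needed.
5 colors suffice: color red → {V2}; color blue → {V5}; color green → {V4}; color yellow → {V3, V6}; color purple → {V1}. No two adjacent vertices share a color.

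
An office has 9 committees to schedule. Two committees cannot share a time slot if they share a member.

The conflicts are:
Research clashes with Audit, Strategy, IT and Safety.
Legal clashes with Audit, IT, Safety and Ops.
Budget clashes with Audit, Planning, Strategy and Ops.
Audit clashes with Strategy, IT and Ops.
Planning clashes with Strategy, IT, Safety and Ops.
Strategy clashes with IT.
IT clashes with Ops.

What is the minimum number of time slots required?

4

Research, Audit, Strategy, IT all conflict with each other, so at least 4 time slots are needed.
4 time slots suffice: time slot 1 → {Budget, IT, Safety}; time slot 2 → {Audit, Planning}; time slot 3 → {Strategy, Ops}; time slot 4 → {Research, Legal}. Every pair that conflicts lands in different time slots.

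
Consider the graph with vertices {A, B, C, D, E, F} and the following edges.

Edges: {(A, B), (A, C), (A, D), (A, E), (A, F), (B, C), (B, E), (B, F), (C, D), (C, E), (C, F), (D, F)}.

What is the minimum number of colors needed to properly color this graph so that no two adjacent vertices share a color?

A, B, C, F are pairwise adjacent (a clique of size 4), so at least 4 colors are needed.
A valid assignment using 4 colors: A=blue, B=green, C=red, D=green, E=yellow, F=yellow. Every edge joins two different colors.

4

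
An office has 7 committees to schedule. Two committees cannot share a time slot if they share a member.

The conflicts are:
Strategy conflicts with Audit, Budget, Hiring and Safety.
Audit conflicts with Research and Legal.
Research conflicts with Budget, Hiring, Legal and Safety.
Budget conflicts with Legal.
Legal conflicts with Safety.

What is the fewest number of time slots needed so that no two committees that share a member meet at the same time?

3

Research, Budget, Legal are mutually in conflict, so at least 3 time slots are needed.
3 time slots suffice: Strategy=1, Audit=3, Research=1, Budget=3, Hiring=2, Legal=2, Safety=3. Every pair that conflicts lands in different time slots.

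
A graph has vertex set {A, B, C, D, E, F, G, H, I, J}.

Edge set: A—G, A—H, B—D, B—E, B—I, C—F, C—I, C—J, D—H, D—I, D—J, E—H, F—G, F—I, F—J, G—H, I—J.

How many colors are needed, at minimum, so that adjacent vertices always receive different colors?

C, F, I, J are pairwise adjacent (a clique of size 4), so at least 4 colors are needed.
4 colors suffice: color 1 → {H, I}; color 2 → {A, D, E, F}; color 3 → {B, G, J}; color 4 → {C}. Each edge has distinct colors on its endpoints.

4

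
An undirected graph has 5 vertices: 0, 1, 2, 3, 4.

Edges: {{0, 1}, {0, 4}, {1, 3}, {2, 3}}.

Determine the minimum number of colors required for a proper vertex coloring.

0 and 4 are adjacent, so at least 2 colors are needed.
2 colors suffice: color red → {1, 2, 4}; color blue → {0, 3}. Each edge has distinct colors on its endpoints.

2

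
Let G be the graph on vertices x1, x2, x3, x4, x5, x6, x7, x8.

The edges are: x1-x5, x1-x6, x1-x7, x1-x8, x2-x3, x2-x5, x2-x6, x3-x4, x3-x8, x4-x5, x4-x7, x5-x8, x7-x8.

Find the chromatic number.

3

x1, x7, x8 are pairwise adjacent, so at least 3 colors are needed.
3 colors suffice: color red → {x2, x4, x8}; color blue → {x1, x3}; color green → {x5, x6, x7}. Each edge has distinct colors on its endpoints.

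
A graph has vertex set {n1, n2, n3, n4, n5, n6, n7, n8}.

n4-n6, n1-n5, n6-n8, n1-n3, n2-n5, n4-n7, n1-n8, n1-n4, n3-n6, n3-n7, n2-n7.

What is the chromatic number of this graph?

3

The cycle n2-n7-n4-n1-n5-n2 has odd length 5, so it cannot be 2-colored; at least 3 colors are needed.
3 colors suffice: color R → {n1, n6, n7}; color B → {n3, n4, n5, n8}; color G → {n2}. Every edge joins two different colors.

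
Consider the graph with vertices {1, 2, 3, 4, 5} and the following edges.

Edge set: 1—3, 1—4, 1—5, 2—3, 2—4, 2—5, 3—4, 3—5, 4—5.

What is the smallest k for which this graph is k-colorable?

1, 3, 4, 5 form a clique, so at least 4 colors are needed.
4 colors suffice: color a → {3}; color b → {4}; color c → {5}; color d → {1, 2}. Each edge has distinct colors on its endpoints.

4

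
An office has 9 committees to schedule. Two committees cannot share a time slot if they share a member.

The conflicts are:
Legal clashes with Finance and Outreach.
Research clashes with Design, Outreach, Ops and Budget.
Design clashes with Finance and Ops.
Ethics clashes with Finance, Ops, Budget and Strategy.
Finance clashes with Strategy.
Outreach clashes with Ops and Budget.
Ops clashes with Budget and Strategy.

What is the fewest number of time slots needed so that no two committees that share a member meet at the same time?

4

Research, Outreach, Ops, Budget pairwise conflict, so at least 4 time slots are needed.
4 time slots suffice: Legal=3, Research=4, Design=2, Ethics=2, Finance=1, Outreach=2, Ops=1, Budget=3, Strategy=3. No two conflicting committees share a time slot.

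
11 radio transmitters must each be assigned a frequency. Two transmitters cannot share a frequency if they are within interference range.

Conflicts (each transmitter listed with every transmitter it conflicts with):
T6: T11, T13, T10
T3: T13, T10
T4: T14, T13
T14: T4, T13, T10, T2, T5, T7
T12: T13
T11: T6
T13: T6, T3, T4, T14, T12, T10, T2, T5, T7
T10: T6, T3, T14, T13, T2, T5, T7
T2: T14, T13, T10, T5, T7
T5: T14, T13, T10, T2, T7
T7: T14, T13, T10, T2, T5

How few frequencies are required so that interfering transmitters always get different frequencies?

6

T14, T13, T10, T2, T5, T7 are mutually in conflict, so at least 6 frequencies are needed.
A valid assignment using 6 frequencies: T6=3, T3=3, T4=2, T14=3, T12=2, T11=1, T13=1, T10=2, T2=4, T5=5, T7=6. No two conflicting transmitters share a frequency.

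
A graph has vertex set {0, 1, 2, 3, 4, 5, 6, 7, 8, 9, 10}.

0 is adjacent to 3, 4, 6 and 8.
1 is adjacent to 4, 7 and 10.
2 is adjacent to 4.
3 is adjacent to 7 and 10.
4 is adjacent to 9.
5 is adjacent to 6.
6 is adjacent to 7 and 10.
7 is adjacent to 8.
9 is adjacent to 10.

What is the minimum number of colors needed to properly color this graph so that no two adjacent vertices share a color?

The cycle 0-6-7-1-4-0 has odd length 5, so it cannot be 2-colored; at least 3 colors are needed.
3 colors suffice: color a → {4, 5, 7, 10}; color b → {1, 2, 3, 6, 8, 9}; color c → {0}. Every edge joins two different colors.

3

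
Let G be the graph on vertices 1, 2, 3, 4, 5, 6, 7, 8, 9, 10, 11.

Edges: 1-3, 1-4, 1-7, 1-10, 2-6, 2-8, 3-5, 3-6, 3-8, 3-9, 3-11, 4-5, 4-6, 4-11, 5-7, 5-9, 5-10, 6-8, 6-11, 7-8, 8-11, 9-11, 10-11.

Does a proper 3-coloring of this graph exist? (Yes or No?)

No

3, 6, 8, 11 are mutually adjacent (a clique of size 4), so at least 4 colors are needed.
So 3 colors are not enough.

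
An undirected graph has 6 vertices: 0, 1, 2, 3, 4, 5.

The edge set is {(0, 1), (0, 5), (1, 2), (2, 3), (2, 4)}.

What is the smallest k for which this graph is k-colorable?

0 and 5 are adjacent, so at least 2 colors are needed.
2 colors suffice: color a → {0, 2}; color b → {1, 3, 4, 5}. No two adjacent vertices share a color.

2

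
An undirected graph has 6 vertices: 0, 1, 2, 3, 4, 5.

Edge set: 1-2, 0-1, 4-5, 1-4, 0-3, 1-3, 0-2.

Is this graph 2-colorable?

No

0, 1, 3 form a triangle, so at least 3 colors are needed.
So 2 colors are not enough.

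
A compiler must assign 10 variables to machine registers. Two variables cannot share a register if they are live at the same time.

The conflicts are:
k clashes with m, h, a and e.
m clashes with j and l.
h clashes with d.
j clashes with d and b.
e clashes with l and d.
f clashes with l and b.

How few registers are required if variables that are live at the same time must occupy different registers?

3

The cycle j-d-h-k-m-j has odd length 5, so it cannot be 2-colored; at least 3 registers are needed.
Using 3 registers: k=1, m=2, h=2, j=1, a=2, e=2, f=2, l=1, d=3, b=3. No two conflicting variables share a register.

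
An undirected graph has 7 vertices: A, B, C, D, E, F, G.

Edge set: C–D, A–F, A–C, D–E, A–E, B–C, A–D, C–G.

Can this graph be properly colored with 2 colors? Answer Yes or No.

No

A, D, E form a triangle, so at least 3 colors are needed.
So 2 colors are not enough.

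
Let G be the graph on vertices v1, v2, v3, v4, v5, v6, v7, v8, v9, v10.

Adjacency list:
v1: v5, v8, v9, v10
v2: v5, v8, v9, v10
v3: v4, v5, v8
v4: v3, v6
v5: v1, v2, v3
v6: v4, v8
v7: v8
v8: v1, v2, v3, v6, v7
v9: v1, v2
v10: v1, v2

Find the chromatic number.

v3 and v4 are adjacent, so at least 2 colors are needed.
2 colors suffice: color red → {v4, v5, v8, v9, v10}; color blue → {v1, v2, v3, v6, v7}. No two adjacent vertices share a color.

2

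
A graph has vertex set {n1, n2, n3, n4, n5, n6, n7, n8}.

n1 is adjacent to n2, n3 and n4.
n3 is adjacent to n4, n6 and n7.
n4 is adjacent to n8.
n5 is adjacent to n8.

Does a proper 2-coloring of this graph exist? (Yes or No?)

No

n1, n3, n4 are pairwise adjacent, so at least 3 colors are needed.
So 2 colors are not enough.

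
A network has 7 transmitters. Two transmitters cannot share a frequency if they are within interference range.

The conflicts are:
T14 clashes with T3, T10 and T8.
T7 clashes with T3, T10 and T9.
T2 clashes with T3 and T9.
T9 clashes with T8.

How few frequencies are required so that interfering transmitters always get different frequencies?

3

The cycle T9-T8-T14-T3-T2-T9 has odd length 5, so it cannot be 2-colored; at least 3 frequencies are needed.
3 frequencies suffice: frequency 1 → {T14, T7, T2}; frequency 2 → {T3, T10, T9}; frequency 3 → {T8}. Each listed conflict is separated.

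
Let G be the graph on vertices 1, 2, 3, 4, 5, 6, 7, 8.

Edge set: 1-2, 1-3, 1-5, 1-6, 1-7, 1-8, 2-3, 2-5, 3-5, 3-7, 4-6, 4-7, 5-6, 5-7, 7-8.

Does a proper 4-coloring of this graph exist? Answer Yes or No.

Yes

The chromatic number is 4. 1, 2, 3, 5 are mutually adjacent (a clique of size 4), so at least 4 colors are needed.
4 colors suffice: color red → {1, 4}; color blue → {5, 8}; color green → {2, 6, 7}; color yellow → {3}.
That is already a proper 4-coloring.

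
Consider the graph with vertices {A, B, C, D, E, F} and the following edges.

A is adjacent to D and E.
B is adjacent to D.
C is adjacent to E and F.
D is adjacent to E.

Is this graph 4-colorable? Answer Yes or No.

Yes

The chromatic number is 3. A, D, E are mutually adjacent, so at least 3 colors are needed.
3 colors suffice: color 1 → {B, E, F}; color 2 → {C, D}; color 3 → {A}.
Since 4 ≥ 3, a proper 4-coloring certainly exists.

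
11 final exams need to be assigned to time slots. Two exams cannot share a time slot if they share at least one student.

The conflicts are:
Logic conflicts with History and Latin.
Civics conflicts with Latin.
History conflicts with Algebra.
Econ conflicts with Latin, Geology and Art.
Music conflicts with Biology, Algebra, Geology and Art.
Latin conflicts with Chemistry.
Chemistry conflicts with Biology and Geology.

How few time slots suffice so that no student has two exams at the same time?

3

The cycle History-Algebra-Music-Art-Econ-Latin-Logic-History has odd length 7, so it cannot be 2-colored; at least 3 time slots are needed.
A valid assignment using 3 time slots: Logic=2, Civics=2, History=1, Econ=2, Music=1, Latin=1, Chemistry=2, Biology=3, Algebra=2, Geology=3, Art=3. Each listed conflict is separated.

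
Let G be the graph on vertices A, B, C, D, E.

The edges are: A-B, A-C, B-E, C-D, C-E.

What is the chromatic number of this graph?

A and C are adjacent, so at least 2 colors are needed.
2 colors suffice: color red → {B, C}; color blue → {A, D, E}. Every edge joins two different colors.

2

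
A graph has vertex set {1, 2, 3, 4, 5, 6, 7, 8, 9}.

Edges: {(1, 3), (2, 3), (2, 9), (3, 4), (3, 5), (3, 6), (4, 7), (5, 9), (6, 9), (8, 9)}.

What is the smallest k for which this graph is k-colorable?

2

8 and 9 are adjacent, so at least 2 colors are needed.
2 colors suffice: 1=blue, 2=blue, 3=red, 4=blue, 5=blue, 6=blue, 7=red, 8=blue, 9=red. Each edge has distinct colors on its endpoints.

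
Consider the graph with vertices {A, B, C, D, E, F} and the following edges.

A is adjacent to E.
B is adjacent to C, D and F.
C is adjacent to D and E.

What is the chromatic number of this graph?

3

B, C, D are mutually adjacent, so at least 3 colors are needed.
3 colors suffice: A=1, B=2, C=1, D=3, E=2, F=1. Every edge joins two different colors.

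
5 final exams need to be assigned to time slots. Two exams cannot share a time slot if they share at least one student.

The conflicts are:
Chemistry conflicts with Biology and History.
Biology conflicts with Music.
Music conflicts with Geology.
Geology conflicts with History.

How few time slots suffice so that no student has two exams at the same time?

3

The cycle Geology-History-Chemistry-Biology-Music-Geology has odd length 5, so it cannot be 2-colored; at least 3 time slots are needed.
A valid assignment using 3 time slots: Chemistry=1, Biology=2, Music=1, Geology=3, History=2. Every pair that conflicts lands in different time slots.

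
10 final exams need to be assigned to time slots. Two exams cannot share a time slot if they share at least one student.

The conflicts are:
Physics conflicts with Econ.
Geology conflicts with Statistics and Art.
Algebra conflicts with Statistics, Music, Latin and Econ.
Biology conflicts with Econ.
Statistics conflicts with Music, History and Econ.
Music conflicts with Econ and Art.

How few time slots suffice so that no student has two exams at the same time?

Algebra, Statistics, Music, Econ pairwise conflict, so at least 4 time slots are needed.
4 time slots suffice: time slot 1 → {Physics, Biology, Statistics, Latin, Art}; time slot 2 → {Geology, History, Econ}; time slot 3 → {Music}; time slot 4 → {Algebra}. Every pair that conflicts lands in different time slots.

4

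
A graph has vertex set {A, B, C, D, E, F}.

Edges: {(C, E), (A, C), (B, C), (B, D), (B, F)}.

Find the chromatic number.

C and E are adjacent, so at least 2 colors are needed.
One proper 2-coloring: A=blue, B=blue, C=red, D=red, E=blue, F=red. Each edge has distinct colors on its endpoints.

2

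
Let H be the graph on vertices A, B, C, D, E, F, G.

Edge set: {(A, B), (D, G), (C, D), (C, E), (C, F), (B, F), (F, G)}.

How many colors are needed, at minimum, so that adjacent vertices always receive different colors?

2

C and E are adjacent, so at least 2 colors are needed.
A valid assignment using 2 colors: A=1, B=2, C=2, D=1, E=1, F=1, G=2. Every edge joins two different colors.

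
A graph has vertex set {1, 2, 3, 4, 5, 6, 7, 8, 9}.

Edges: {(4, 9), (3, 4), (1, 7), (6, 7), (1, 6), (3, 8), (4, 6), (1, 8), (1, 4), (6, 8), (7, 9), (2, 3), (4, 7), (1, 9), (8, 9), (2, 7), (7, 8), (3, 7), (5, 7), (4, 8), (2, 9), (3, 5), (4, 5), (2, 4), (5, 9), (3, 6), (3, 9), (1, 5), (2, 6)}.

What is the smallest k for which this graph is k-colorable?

5

3, 4, 7, 8, 9 are pairwise adjacent (a clique of size 5), so at least 5 colors are needed.
5 colors suffice: color a → {4}; color b → {7}; color c → {6, 9}; color d → {1, 3}; color e → {2, 5, 8}. Each edge has distinct colors on its endpoints.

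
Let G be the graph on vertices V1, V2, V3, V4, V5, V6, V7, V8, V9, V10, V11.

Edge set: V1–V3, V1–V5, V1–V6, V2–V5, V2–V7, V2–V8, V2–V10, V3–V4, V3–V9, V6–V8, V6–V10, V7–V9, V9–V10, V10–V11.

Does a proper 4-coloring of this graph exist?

Yes

The chromatic number is 3. The cycle V6-V10-V2-V5-V1-V6 has odd length 5, so it cannot be 2-colored; at least 3 colors are needed.
3 colors suffice: color R → {V2, V3, V6, V11}; color B → {V1, V4, V7, V8, V10}; color G → {V5, V9}.
Since 4 ≥ 3, a proper 4-coloring certainly exists.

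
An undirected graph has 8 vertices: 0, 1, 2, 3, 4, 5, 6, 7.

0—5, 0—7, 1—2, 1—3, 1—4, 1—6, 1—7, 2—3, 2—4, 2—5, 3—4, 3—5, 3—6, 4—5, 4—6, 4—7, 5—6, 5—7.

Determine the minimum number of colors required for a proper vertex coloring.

1, 2, 3, 4 are mutually adjacent (a clique of size 4), so at least 4 colors are needed.
4 colors suffice: color a → {0, 4}; color b → {1, 5}; color c → {3, 7}; color d → {2, 6}. Each edge has distinct colors on its endpoints.

4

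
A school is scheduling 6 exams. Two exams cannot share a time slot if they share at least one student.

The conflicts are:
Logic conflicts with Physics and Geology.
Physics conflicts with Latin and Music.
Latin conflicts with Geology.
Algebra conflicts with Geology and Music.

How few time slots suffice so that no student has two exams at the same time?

3

The cycle Algebra-Music-Physics-Logic-Geology-Algebra has odd length 5, so it cannot be 2-colored; at least 3 time slots are needed.
3 time slots suffice: Logic=2, Physics=1, Latin=2, Algebra=3, Geology=1, Music=2. Every pair that conflicts lands in different time slots.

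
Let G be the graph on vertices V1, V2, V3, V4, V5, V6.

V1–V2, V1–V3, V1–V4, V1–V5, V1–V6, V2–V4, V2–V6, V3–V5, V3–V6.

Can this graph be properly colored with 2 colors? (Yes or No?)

V1, V2, V6 are pairwise adjacent, so at least 3 colors are needed.
So 2 colors are not enough.

No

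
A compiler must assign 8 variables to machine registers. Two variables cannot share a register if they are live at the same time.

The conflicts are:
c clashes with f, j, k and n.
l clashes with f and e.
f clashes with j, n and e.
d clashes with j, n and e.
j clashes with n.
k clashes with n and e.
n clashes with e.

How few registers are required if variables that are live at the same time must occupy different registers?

4

c, f, j, n pairwise conflict, so at least 4 registers are needed.
4 registers suffice: register 1 → {l, n}; register 2 → {j, e}; register 3 → {f, d, k}; register 4 → {c}. Each listed conflict is separated.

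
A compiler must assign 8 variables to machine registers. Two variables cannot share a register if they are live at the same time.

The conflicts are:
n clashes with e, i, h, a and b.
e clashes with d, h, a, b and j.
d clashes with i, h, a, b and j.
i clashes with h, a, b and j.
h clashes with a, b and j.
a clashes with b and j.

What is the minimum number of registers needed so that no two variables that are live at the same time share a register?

5

e, d, h, a, j all conflict with each other, so at least 5 registers are needed.
5 registers suffice: register 1 → {h}; register 2 → {a}; register 3 → {e, i}; register 4 → {b, j}; register 5 → {n, d}. Every pair that conflicts lands in different registers.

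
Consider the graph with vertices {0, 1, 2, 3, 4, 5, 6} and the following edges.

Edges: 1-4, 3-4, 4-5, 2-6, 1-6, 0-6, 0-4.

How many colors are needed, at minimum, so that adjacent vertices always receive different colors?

2

1 and 4 are adjacent, so at least 2 colors are needed.
A valid assignment using 2 colors: 0=b, 1=b, 2=b, 3=b, 4=a, 5=b, 6=a. Each edge has distinct colors on its endpoints.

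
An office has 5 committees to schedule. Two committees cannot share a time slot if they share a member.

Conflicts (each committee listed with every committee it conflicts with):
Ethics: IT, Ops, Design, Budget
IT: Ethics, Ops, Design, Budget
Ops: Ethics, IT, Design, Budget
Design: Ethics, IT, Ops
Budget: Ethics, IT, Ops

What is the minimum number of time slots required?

Ethics, IT, Ops, Budget pairwise conflict, so at least 4 time slots are needed.
4 time slots suffice: time slot 1 → {Ops}; time slot 2 → {Ethics}; time slot 3 → {IT}; time slot 4 → {Design, Budget}. No two conflicting committees share a time slot.

4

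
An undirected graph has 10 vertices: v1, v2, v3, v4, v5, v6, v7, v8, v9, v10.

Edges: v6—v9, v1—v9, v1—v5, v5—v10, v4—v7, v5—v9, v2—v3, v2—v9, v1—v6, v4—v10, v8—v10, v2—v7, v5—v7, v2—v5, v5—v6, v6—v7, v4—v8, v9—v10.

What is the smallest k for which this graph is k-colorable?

v1, v5, v6, v9 form a clique, so at least 4 colors are needed.
4 colors suffice: color 1 → {v3, v4, v5}; color 2 → {v7, v8, v9}; color 3 → {v2, v6, v10}; color 4 → {v1}. No two adjacent vertices share a color.

4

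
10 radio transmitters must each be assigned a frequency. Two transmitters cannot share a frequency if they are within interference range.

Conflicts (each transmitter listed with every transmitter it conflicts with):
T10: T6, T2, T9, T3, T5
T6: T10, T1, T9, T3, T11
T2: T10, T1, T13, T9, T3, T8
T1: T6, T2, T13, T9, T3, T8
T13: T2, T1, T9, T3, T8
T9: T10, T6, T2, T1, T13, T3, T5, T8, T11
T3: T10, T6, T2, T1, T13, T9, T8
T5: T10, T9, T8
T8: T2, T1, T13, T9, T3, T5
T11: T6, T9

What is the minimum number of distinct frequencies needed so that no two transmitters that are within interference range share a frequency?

6

T2, T1, T13, T9, T3, T8 are mutually in conflict, so at least 6 frequencies are needed.
6 frequencies suffice: T10=4, T6=3, T2=3, T1=5, T13=6, T9=1, T3=2, T5=2, T8=4, T11=2. No two conflicting transmitters share a frequency.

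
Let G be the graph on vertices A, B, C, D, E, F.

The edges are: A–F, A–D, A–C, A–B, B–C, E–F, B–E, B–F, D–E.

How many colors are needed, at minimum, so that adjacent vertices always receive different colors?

3

A, B, C are mutually adjacent, so at least 3 colors are needed.
One proper 3-coloring: A=blue, B=red, C=green, D=red, E=blue, F=green. Every edge joins two different colors.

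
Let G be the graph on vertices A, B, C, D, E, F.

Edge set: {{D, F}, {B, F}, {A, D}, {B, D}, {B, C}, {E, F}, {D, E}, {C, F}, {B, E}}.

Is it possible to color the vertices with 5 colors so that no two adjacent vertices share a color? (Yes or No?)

The chromatic number is 4. B, D, E, F form a clique, so at least 4 colors are needed.
4 colors suffice: color 1 → {A, F}; color 2 → {C, D}; color 3 → {B}; color 4 → {E}.
Since 5 ≥ 4, a proper 5-coloring certainly exists.

Yes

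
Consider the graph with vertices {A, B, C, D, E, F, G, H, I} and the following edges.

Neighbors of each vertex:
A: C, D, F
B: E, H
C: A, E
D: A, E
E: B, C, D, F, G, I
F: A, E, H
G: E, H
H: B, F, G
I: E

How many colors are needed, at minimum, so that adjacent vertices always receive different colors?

E and G are adjacent, so at least 2 colors are needed.
One proper 2-coloring: A=red, B=blue, C=blue, D=blue, E=red, F=blue, G=blue, H=red, I=blue. Each edge has distinct colors on its endpoints.

2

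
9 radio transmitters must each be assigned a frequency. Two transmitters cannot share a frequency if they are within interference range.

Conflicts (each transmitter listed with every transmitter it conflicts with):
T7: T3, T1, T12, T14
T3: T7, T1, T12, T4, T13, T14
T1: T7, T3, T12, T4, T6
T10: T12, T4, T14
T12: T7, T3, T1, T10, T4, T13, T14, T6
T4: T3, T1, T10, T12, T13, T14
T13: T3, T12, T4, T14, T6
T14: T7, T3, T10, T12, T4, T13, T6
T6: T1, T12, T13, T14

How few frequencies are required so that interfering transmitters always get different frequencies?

T3, T12, T4, T13, T14 all conflict with each other, so at least 5 frequencies are needed.
5 frequencies suffice: T7=3, T3=4, T1=2, T10=4, T12=1, T4=3, T13=5, T14=2, T6=3. Every pair that conflicts lands in different frequencies.

5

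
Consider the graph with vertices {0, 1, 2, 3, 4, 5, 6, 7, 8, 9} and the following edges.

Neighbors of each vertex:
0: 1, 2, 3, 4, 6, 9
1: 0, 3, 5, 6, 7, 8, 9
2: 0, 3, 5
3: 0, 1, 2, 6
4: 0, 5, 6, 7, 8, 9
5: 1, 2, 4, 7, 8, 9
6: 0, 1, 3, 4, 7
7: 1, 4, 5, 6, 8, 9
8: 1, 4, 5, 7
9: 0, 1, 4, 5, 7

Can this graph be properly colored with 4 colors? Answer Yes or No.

The chromatic number is 4. 4, 5, 7, 9 are pairwise adjacent (a clique of size 4), so at least 4 colors are needed.
One proper 4-coloring: 0=blue, 1=red, 2=red, 3=yellow, 4=red, 5=green, 6=green, 7=blue, 8=yellow, 9=yellow.
That is already a proper 4-coloring.

Yes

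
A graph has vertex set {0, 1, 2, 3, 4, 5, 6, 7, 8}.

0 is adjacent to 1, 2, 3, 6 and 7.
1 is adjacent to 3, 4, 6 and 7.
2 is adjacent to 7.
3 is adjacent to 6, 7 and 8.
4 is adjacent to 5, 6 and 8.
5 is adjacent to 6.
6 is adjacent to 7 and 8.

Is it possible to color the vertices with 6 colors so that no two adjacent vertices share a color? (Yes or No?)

The chromatic number is 5. 0, 1, 3, 6, 7 form a clique, so at least 5 colors are needed.
5 colors suffice: color red → {2, 6}; color blue → {4, 7}; color green → {3, 5}; color yellow → {0, 8}; color purple → {1}.
Since 6 ≥ 5, a proper 6-coloring certainly exists.

Yes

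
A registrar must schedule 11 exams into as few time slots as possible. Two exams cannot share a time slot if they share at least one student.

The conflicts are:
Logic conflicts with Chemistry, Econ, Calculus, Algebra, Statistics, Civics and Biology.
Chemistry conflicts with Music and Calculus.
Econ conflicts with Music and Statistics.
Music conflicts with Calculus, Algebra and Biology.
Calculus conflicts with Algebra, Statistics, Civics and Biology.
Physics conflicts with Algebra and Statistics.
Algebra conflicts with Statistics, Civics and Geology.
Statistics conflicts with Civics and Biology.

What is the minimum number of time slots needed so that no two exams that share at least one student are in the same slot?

Logic, Calculus, Algebra, Statistics, Civics pairwise conflict, so at least 5 time slots are needed.
5 time slots suffice: time slot 1 → {Music, Statistics, Geology}; time slot 2 → {Logic, Physics}; time slot 3 → {Chemistry, Econ, Algebra, Biology}; time slot 4 → {Calculus}; time slot 5 → {Civics}. Every pair that conflicts lands in different time slots.

5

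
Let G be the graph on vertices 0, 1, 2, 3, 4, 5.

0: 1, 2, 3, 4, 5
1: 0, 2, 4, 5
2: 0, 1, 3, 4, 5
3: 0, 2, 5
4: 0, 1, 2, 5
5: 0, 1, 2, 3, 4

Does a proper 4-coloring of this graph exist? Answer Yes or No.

No

0, 1, 2, 4, 5 are mutually adjacent (a clique of size 5), so at least 5 colors are needed.
So 4 colors are not enough.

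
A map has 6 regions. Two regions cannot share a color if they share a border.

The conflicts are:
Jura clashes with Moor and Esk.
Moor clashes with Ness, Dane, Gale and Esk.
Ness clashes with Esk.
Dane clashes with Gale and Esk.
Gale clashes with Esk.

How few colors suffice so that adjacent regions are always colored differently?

Moor, Dane, Gale, Esk are mutually in conflict, so at least 4 colors are needed.
A valid assignment using 4 colors: Jura=3, Moor=1, Ness=3, Dane=4, Gale=3, Esk=2. Each listed conflict is separated.

4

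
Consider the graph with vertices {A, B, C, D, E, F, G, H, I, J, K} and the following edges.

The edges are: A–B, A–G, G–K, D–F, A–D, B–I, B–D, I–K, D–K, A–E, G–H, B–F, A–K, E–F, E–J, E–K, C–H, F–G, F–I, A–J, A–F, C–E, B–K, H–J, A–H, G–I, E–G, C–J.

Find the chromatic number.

A, B, D, F are pairwise adjacent (a clique of size 4), so at least 4 colors are needed.
4 colors suffice: color 1 → {A, C, I}; color 2 → {F, H, K}; color 3 → {B, E}; color 4 → {D, G, J}. Every edge joins two different colors.

4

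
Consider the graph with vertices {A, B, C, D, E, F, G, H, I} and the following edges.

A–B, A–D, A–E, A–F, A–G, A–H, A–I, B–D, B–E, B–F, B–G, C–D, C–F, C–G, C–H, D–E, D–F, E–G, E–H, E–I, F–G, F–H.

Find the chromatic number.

4

A, B, D, E are mutually adjacent (a clique of size 4), so at least 4 colors are needed.
One proper 4-coloring: A=red, B=green, C=red, D=yellow, E=blue, F=blue, G=yellow, H=green, I=green. Each edge has distinct colors on its endpoints.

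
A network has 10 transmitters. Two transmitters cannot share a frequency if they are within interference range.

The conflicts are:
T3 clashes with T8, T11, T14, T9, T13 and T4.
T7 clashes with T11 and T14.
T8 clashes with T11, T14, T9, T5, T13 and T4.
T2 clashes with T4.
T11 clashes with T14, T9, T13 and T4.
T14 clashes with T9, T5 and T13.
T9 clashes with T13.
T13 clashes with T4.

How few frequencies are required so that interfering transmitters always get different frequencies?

T3, T8, T11, T14, T9, T13 pairwise conflict, so at least 6 frequencies are needed.
6 frequencies suffice: T3=4, T7=1, T8=1, T2=1, T11=2, T14=3, T9=6, T5=2, T13=5, T4=3. No two conflicting transmitters share a frequency.

6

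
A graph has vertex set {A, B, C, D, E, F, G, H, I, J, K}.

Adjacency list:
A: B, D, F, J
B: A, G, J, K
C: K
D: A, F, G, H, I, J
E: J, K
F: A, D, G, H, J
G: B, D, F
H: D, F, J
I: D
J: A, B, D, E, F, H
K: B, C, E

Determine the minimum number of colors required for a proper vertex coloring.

D, F, H, J form a clique, so at least 4 colors are needed.
4 colors suffice: color red → {B, C, D, E}; color blue → {G, I, J, K}; color green → {F}; color yellow → {A, H}. Every edge joins two different colors.

4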